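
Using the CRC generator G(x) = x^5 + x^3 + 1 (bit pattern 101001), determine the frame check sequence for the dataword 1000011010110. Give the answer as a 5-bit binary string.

01011

Append 5 zeros: 100001101011000000. Divide by 101001 (XOR where the leading bit is 1):
  pos 0: 100001 XOR 101001 = 001000
  pos 2: 100010 XOR 101001 = 001011
  pos 4: 101110 XOR 101001 = 000111
  pos 7: 111110 XOR 101001 = 010111
  pos 8: 101110 XOR 101001 = 000111
  pos 11: 111000 XOR 101001 = 010001
  pos 12: 100010 XOR 101001 = 001011
Remainder (last 5 bits) = 01011. This is the CRC / FCS.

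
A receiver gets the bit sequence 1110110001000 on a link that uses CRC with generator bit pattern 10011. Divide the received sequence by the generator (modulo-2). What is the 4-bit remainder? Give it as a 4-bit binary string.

Modulo-2 division of 1110110001000 by 10011:
  pos 0: 11101 XOR 10011 = 01110
  pos 1: 11101 XOR 10011 = 01110
  pos 2: 11100 XOR 10011 = 01111
  pos 3: 11110 XOR 10011 = 01101
  pos 4: 11010 XOR 10011 = 01001
  pos 5: 10011 XOR 10011 = 00000
Remainder = 0000 (zero — the frame passes the CRC check).

0000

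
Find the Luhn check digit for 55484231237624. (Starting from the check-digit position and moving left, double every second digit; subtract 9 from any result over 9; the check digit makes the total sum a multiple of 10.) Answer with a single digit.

Partial digits right→left: 4 2 6 7 3 2 1 3 2 4 8 4 5 5
Double every second digit counting from the check-digit position (so the 1st, 3rd, 5th, ... of the partial from the right).
  doubled (with −9 where >9): 8 3 6 2 4 7 1 → sum 31
  kept as-is: 2 7 2 3 4 4 5 → sum 27
Total = 31 + 27 = 58.
Check digit = (10 − (58 mod 10)) mod 10 = 2.

2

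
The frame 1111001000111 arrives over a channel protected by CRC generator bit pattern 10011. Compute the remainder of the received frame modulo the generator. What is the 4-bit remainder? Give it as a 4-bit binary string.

0111

Modulo-2 division of 1111001000111 by 10011:
  pos 0: 11110 XOR 10011 = 01101
  pos 1: 11010 XOR 10011 = 01001
  pos 2: 10011 XOR 10011 = 00000
Remainder = 0111 (nonzero — an error is detected).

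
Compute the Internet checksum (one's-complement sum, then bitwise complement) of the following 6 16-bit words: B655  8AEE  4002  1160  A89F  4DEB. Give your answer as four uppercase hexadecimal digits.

One's-complement addition (fold any carry out of bit 15 back into bit 0):
  0xB655 + 0x8AEE = 0x14143 → wrap carry → 0x4144
  0x4144 + 0x4002 = 0x08146
  0x8146 + 0x1160 = 0x092A6
  0x92A6 + 0xA89F = 0x13B45 → wrap carry → 0x3B46
  0x3B46 + 0x4DEB = 0x08931
One's-complement sum = 0x8931.
Checksum = ~0x8931 & 0xFFFF = 0x76CE.

76CE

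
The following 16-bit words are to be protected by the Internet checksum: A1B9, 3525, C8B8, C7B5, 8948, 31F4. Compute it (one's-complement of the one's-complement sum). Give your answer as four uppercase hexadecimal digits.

DD75

One's-complement addition (fold any carry out of bit 15 back into bit 0):
  0xA1B9 + 0x3525 = 0x0D6DE
  0xD6DE + 0xC8B8 = 0x19F96 → wrap carry → 0x9F97
  0x9F97 + 0xC7B5 = 0x1674C → wrap carry → 0x674D
  0x674D + 0x8948 = 0x0F095
  0xF095 + 0x31F4 = 0x12289 → wrap carry → 0x228A
One's-complement sum = 0x228A.
Checksum = ~0x228A & 0xFFFF = 0xDD75.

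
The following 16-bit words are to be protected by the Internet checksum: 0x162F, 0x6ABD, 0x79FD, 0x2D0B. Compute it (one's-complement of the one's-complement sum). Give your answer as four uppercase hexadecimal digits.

One's-complement addition (fold any carry out of bit 15 back into bit 0):
  0x162F + 0x6ABD = 0x080EC
  0x80EC + 0x79FD = 0x0FAE9
  0xFAE9 + 0x2D0B = 0x127F4 → wrap carry → 0x27F5
One's-complement sum = 0x27F5.
Checksum = ~0x27F5 & 0xFFFF = 0xD80A.

D80A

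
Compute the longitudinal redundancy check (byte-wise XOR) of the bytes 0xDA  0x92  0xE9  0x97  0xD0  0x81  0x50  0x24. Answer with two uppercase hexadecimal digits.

13

XOR the bytes together:
  start with 0xDA
  0xDA ⊕ 0x92 = 0x48
  0x48 ⊕ 0xE9 = 0xA1
  0xA1 ⊕ 0x97 = 0x36
  0x36 ⊕ 0xD0 = 0xE6
  0xE6 ⊕ 0x81 = 0x67
  0x67 ⊕ 0x50 = 0x37
  0x37 ⊕ 0x24 = 0x13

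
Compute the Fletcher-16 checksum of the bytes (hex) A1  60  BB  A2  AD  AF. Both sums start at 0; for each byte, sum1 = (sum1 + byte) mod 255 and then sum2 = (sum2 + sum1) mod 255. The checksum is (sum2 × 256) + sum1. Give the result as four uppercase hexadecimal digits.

Running sums (mod 255):
  after byte 0 (A1): sum1=161, sum2=161
  after byte 1 (60): sum1=2, sum2=163
  after byte 2 (BB): sum1=189, sum2=97
  after byte 3 (A2): sum1=96, sum2=193
  after byte 4 (AD): sum1=14, sum2=207
  after byte 5 (AF): sum1=189, sum2=141
Checksum = sum2·256 + sum1 = 141·256 + 189 = 36285 = 0x8DBD.

8DBD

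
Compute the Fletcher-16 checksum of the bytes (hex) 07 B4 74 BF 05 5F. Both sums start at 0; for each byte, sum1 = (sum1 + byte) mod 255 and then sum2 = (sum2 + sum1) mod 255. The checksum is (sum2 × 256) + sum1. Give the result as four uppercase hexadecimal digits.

Running sums (mod 255):
  after byte 0 (07): sum1=7, sum2=7
  after byte 1 (B4): sum1=187, sum2=194
  after byte 2 (74): sum1=48, sum2=242
  after byte 3 (BF): sum1=239, sum2=226
  after byte 4 (05): sum1=244, sum2=215
  after byte 5 (5F): sum1=84, sum2=44
Checksum = sum2·256 + sum1 = 44·256 + 84 = 11348 = 0x2C54.

2C54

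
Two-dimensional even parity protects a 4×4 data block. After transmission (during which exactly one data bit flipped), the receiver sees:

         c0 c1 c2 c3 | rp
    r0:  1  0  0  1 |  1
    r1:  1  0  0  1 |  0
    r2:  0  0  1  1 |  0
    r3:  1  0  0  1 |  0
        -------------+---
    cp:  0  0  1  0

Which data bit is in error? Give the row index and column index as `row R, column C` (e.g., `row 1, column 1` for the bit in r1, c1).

row 0, column 0

Recompute each row's even parity and compare to rp:
  r0: data parity 0, sent rp 1 → mismatch
  r1: data parity 0, sent rp 0 → ok
  r2: data parity 0, sent rp 0 → ok
  r3: data parity 0, sent rp 0 → ok
Recompute each column's even parity and compare to cp:
  c0: data parity 1, sent cp 0 → mismatch
  c1: data parity 0, sent cp 0 → ok
  c2: data parity 1, sent cp 1 → ok
  c3: data parity 0, sent cp 0 → ok
Exactly one row (r0) and one column (c0) fail → the flipped bit is at their intersection.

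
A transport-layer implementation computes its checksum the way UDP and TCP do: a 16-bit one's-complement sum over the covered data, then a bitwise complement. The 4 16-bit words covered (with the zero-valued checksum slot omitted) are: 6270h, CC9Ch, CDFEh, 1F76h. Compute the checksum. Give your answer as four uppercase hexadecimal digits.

E37D

One's-complement addition (fold any carry out of bit 15 back into bit 0):
  0x6270 + 0xCC9C = 0x12F0C → wrap carry → 0x2F0D
  0x2F0D + 0xCDFE = 0x0FD0B
  0xFD0B + 0x1F76 = 0x11C81 → wrap carry → 0x1C82
One's-complement sum = 0x1C82.
Checksum = ~0x1C82 & 0xFFFF = 0xE37D.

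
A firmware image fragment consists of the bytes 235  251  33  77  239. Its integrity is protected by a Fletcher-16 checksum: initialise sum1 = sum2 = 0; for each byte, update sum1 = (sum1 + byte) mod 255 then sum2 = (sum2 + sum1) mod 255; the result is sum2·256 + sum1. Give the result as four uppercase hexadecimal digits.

Running sums (mod 255):
  after byte 0 (235): sum1=235, sum2=235
  after byte 1 (251): sum1=231, sum2=211
  after byte 2 (33): sum1=9, sum2=220
  after byte 3 (77): sum1=86, sum2=51
  after byte 4 (239): sum1=70, sum2=121
Checksum = sum2·256 + sum1 = 121·256 + 70 = 31046 = 0x7946.

7946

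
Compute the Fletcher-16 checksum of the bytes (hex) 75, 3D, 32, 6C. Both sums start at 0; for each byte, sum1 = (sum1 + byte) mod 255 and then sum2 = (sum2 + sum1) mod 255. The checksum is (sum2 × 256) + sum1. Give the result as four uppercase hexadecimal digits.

Running sums (mod 255):
  after byte 0 (75): sum1=117, sum2=117
  after byte 1 (3D): sum1=178, sum2=40
  after byte 2 (32): sum1=228, sum2=13
  after byte 3 (6C): sum1=81, sum2=94
Checksum = sum2·256 + sum1 = 94·256 + 81 = 24145 = 0x5E51.

5E51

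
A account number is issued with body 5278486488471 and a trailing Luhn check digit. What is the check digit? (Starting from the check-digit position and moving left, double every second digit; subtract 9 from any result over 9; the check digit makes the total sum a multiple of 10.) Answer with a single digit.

Partial digits right→left: 1 7 4 8 8 4 6 8 4 8 7 2 5
Double every second digit counting from the check-digit position (so the 1st, 3rd, 5th, ... of the partial from the right).
  doubled (with −9 where >9): 2 8 7 3 8 5 1 → sum 34
  kept as-is: 7 8 4 8 8 2 → sum 37
Total = 34 + 37 = 71.
Check digit = (10 − (71 mod 10)) mod 10 = 9.

9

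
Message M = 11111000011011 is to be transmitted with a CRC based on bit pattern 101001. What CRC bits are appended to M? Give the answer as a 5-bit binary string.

Append 5 zeros: 1111100001101100000. Divide by 101001 (XOR where the leading bit is 1):
  pos 0: 111110 XOR 101001 = 010111
  pos 1: 101110 XOR 101001 = 000111
  pos 4: 111001 XOR 101001 = 010000
  pos 5: 100001 XOR 101001 = 001000
  pos 7: 100001 XOR 101001 = 001000
  pos 9: 100010 XOR 101001 = 001011
  pos 11: 101100 XOR 101001 = 000101
Remainder (last 5 bits) = 10100. This is the CRC / FCS.

10100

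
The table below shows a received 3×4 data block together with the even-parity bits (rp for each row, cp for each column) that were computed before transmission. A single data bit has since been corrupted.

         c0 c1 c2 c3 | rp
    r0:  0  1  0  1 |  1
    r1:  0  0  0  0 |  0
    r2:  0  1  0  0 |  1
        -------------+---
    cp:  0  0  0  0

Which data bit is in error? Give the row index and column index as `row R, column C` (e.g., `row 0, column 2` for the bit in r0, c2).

Recompute each row's even parity and compare to rp:
  r0: data parity 0, sent rp 1 → mismatch
  r1: data parity 0, sent rp 0 → ok
  r2: data parity 1, sent rp 1 → ok
Recompute each column's even parity and compare to cp:
  c0: data parity 0, sent cp 0 → ok
  c1: data parity 0, sent cp 0 → ok
  c2: data parity 0, sent cp 0 → ok
  c3: data parity 1, sent cp 0 → mismatch
Exactly one row (r0) and one column (c3) fail → the flipped bit is at their intersection.

row 0, column 3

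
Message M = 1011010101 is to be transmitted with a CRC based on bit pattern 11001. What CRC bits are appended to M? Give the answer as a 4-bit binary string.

1001

Append 4 zeros: 10110101010000. Divide by 11001 (XOR where the leading bit is 1):
  pos 0: 10110 XOR 11001 = 01111
  pos 1: 11111 XOR 11001 = 00110
  pos 3: 11001 XOR 11001 = 00000
  pos 9: 10000 XOR 11001 = 01001
Remainder (last 4 bits) = 1001. This is the CRC / FCS.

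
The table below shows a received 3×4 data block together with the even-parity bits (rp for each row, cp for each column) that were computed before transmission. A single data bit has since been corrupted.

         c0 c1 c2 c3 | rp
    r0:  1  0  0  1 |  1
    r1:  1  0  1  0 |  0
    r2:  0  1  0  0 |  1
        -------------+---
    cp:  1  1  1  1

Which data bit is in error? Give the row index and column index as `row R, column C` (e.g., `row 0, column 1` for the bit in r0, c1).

row 0, column 0

Recompute each row's even parity and compare to rp:
  r0: data parity 0, sent rp 1 → mismatch
  r1: data parity 0, sent rp 0 → ok
  r2: data parity 1, sent rp 1 → ok
Recompute each column's even parity and compare to cp:
  c0: data parity 0, sent cp 1 → mismatch
  c1: data parity 1, sent cp 1 → ok
  c2: data parity 1, sent cp 1 → ok
  c3: data parity 1, sent cp 1 → ok
Exactly one row (r0) and one column (c0) fail → the flipped bit is at their intersection.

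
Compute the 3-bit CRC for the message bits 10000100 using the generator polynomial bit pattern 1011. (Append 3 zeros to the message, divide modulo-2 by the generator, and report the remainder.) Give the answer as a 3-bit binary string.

100

Append 3 zeros: 10000100000. Divide by 1011 (XOR where the leading bit is 1):
  pos 0: 1000 XOR 1011 = 0011
  pos 2: 1101 XOR 1011 = 0110
  pos 3: 1100 XOR 1011 = 0111
  pos 4: 1110 XOR 1011 = 0101
  pos 5: 1010 XOR 1011 = 0001
Remainder (last 3 bits) = 100. This is the CRC / FCS.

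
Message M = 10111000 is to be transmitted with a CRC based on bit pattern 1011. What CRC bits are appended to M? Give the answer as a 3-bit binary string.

Append 3 zeros: 10111000000. Divide by 1011 (XOR where the leading bit is 1):
  pos 0: 1011 XOR 1011 = 0000
  pos 4: 1000 XOR 1011 = 0011
  pos 6: 1100 XOR 1011 = 0111
  pos 7: 1110 XOR 1011 = 0101
Remainder (last 3 bits) = 101. This is the CRC / FCS.

101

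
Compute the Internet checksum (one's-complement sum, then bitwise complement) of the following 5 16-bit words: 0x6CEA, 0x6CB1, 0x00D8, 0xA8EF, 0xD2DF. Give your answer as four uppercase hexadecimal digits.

One's-complement addition (fold any carry out of bit 15 back into bit 0):
  0x6CEA + 0x6CB1 = 0x0D99B
  0xD99B + 0x00D8 = 0x0DA73
  0xDA73 + 0xA8EF = 0x18362 → wrap carry → 0x8363
  0x8363 + 0xD2DF = 0x15642 → wrap carry → 0x5643
One's-complement sum = 0x5643.
Checksum = ~0x5643 & 0xFFFF = 0xA9BC.

A9BC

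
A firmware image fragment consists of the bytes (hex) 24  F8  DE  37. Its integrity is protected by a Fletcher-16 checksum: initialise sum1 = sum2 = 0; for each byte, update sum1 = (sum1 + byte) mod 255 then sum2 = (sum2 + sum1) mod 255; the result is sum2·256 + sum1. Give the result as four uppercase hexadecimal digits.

7033

Running sums (mod 255):
  after byte 0 (24): sum1=36, sum2=36
  after byte 1 (F8): sum1=29, sum2=65
  after byte 2 (DE): sum1=251, sum2=61
  after byte 3 (37): sum1=51, sum2=112
Checksum = sum2·256 + sum1 = 112·256 + 51 = 28723 = 0x7033.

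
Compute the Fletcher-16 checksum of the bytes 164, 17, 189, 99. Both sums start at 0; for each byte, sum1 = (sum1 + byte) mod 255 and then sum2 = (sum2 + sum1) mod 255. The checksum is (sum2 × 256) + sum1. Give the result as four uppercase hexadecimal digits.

A4D6

Running sums (mod 255):
  after byte 0 (164): sum1=164, sum2=164
  after byte 1 (17): sum1=181, sum2=90
  after byte 2 (189): sum1=115, sum2=205
  after byte 3 (99): sum1=214, sum2=164
Checksum = sum2·256 + sum1 = 164·256 + 214 = 42198 = 0xA4D6.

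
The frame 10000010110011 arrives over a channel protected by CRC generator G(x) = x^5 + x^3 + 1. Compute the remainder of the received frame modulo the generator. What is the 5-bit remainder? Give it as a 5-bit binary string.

Modulo-2 division of 10000010110011 by 101001:
  pos 0: 100000 XOR 101001 = 001001
  pos 2: 100110 XOR 101001 = 001111
  pos 4: 111111 XOR 101001 = 010110
  pos 5: 101100 XOR 101001 = 000101
  pos 8: 101011 XOR 101001 = 000010
Remainder = 00010 (nonzero — an error is detected).

00010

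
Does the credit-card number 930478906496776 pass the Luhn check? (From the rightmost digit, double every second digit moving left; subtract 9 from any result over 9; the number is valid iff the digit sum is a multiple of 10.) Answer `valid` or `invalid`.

valid

From the right, keep odd positions and double even positions (subtract 9 from any doubled value over 9):
  doubled (positions 2,4,...): 5 3 8 0 7 8 6 → sum 37
  kept (positions 1,3,...): 6 7 9 6 9 7 0 9 → sum 53
Total = 90.
90 mod 10 = 0, so the number is valid.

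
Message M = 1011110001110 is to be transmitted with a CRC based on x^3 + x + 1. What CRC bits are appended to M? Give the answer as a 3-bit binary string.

Append 3 zeros: 1011110001110000. Divide by 1011 (XOR where the leading bit is 1):
  pos 0: 1011 XOR 1011 = 0000
  pos 4: 1100 XOR 1011 = 0111
  pos 5: 1110 XOR 1011 = 0101
  pos 6: 1011 XOR 1011 = 0000
  pos 10: 1100 XOR 1011 = 0111
  pos 11: 1110 XOR 1011 = 0101
  pos 12: 1010 XOR 1011 = 0001
Remainder (last 3 bits) = 001. This is the CRC / FCS.

001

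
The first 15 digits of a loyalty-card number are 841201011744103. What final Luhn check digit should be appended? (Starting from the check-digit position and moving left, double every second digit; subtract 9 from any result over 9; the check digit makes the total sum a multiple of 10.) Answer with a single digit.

4

Partial digits right→left: 3 0 1 4 4 7 1 1 0 1 0 2 1 4 8
Double every second digit counting from the check-digit position (so the 1st, 3rd, 5th, ... of the partial from the right).
  doubled (with −9 where >9): 6 2 8 2 0 0 2 7 → sum 27
  kept as-is: 0 4 7 1 1 2 4 → sum 19
Total = 27 + 19 = 46.
Check digit = (10 − (46 mod 10)) mod 10 = 4.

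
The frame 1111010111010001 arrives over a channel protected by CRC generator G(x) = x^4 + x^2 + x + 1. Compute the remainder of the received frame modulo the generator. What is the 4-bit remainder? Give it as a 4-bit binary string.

Modulo-2 division of 1111010111010001 by 10111:
  pos 0: 11110 XOR 10111 = 01001
  pos 1: 10011 XOR 10111 = 00100
  pos 3: 10001 XOR 10111 = 00110
  pos 5: 11011 XOR 10111 = 01100
  pos 6: 11000 XOR 10111 = 01111
  pos 7: 11111 XOR 10111 = 01000
  pos 8: 10000 XOR 10111 = 00111
  pos 10: 11100 XOR 10111 = 01011
  pos 11: 10111 XOR 10111 = 00000
Remainder = 0000 (zero — the frame passes the CRC check).

0000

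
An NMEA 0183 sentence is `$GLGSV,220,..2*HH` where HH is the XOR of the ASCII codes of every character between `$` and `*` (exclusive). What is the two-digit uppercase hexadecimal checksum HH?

4B

XOR the ASCII codes of the payload characters:
  'G' = 0x47 → acc = 0x47
  'L' = 0x4C → acc = 0x0B
  'G' = 0x47 → acc = 0x4C
  'S' = 0x53 → acc = 0x1F
  'V' = 0x56 → acc = 0x49
  ',' = 0x2C → acc = 0x65
  '2' = 0x32 → acc = 0x57
  '2' = 0x32 → acc = 0x65
  '0' = 0x30 → acc = 0x55
  ',' = 0x2C → acc = 0x79
  '.' = 0x2E → acc = 0x57
  '.' = 0x2E → acc = 0x79
  '2' = 0x32 → acc = 0x4B
Checksum = 0x4B.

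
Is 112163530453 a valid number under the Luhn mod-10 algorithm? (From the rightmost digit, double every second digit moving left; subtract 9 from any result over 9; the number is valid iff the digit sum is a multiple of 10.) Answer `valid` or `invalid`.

invalid

From the right, keep odd positions and double even positions (subtract 9 from any doubled value over 9):
  doubled (positions 2,4,...): 1 0 1 3 4 2 → sum 11
  kept (positions 1,3,...): 3 4 3 3 1 1 → sum 15
Total = 26.
26 mod 10 = 6, so the number is invalid.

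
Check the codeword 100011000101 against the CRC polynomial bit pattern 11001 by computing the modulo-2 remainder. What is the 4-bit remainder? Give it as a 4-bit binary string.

0000

Modulo-2 division of 100011000101 by 11001:
  pos 0: 10001 XOR 11001 = 01000
  pos 1: 10001 XOR 11001 = 01000
  pos 2: 10000 XOR 11001 = 01001
  pos 3: 10010 XOR 11001 = 01011
  pos 4: 10110 XOR 11001 = 01111
  pos 5: 11111 XOR 11001 = 00110
  pos 7: 11001 XOR 11001 = 00000
Remainder = 0000 (zero — the frame passes the CRC check).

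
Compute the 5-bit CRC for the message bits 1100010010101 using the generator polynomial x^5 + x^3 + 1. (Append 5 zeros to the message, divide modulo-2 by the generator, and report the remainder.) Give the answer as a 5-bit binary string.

10011

Append 5 zeros: 110001001010100000. Divide by 101001 (XOR where the leading bit is 1):
  pos 0: 110001 XOR 101001 = 011000
  pos 1: 110000 XOR 101001 = 011001
  pos 2: 110010 XOR 101001 = 011011
  pos 3: 110111 XOR 101001 = 011110
  pos 4: 111100 XOR 101001 = 010101
  pos 5: 101011 XOR 101001 = 000010
  pos 9: 100100 XOR 101001 = 001101
  pos 11: 110100 XOR 101001 = 011101
  pos 12: 111010 XOR 101001 = 010011
Remainder (last 5 bits) = 10011. This is the CRC / FCS.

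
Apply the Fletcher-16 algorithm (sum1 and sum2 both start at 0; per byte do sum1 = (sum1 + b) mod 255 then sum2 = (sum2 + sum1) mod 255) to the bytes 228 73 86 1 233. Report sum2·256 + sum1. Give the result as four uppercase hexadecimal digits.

Running sums (mod 255):
  after byte 0 (228): sum1=228, sum2=228
  after byte 1 (73): sum1=46, sum2=19
  after byte 2 (86): sum1=132, sum2=151
  after byte 3 (1): sum1=133, sum2=29
  after byte 4 (233): sum1=111, sum2=140
Checksum = sum2·256 + sum1 = 140·256 + 111 = 35951 = 0x8C6F.

8C6F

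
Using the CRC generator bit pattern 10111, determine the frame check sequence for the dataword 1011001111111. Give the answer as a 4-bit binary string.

Append 4 zeros: 10110011111110000. Divide by 10111 (XOR where the leading bit is 1):
  pos 0: 10110 XOR 10111 = 00001
  pos 4: 10111 XOR 10111 = 00000
  pos 9: 11110 XOR 10111 = 01001
  pos 10: 10010 XOR 10111 = 00101
  pos 12: 10100 XOR 10111 = 00011
Remainder (last 4 bits) = 0011. This is the CRC / FCS.

0011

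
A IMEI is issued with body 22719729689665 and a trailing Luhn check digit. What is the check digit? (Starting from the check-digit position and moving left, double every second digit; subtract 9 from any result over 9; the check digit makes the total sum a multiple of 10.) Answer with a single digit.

8

Partial digits right→left: 5 6 6 9 8 6 9 2 7 9 1 7 2 2
Double every second digit counting from the check-digit position (so the 1st, 3rd, 5th, ... of the partial from the right).
  doubled (with −9 where >9): 1 3 7 9 5 2 4 → sum 31
  kept as-is: 6 9 6 2 9 7 2 → sum 41
Total = 31 + 41 = 72.
Check digit = (10 − (72 mod 10)) mod 10 = 8.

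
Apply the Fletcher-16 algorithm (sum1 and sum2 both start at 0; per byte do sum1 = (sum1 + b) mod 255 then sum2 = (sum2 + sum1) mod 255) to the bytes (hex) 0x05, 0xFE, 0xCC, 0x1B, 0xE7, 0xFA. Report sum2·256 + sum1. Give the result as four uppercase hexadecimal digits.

Running sums (mod 255):
  after byte 0 (0x05): sum1=5, sum2=5
  after byte 1 (0xFE): sum1=4, sum2=9
  after byte 2 (0xCC): sum1=208, sum2=217
  after byte 3 (0x1B): sum1=235, sum2=197
  after byte 4 (0xE7): sum1=211, sum2=153
  after byte 5 (0xFA): sum1=206, sum2=104
Checksum = sum2·256 + sum1 = 104·256 + 206 = 26830 = 0x68CE.

68CE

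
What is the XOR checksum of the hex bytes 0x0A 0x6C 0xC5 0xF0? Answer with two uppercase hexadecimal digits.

53

XOR the bytes together:
  start with 0x0A
  0x0A ⊕ 0x6C = 0x66
  0x66 ⊕ 0xC5 = 0xA3
  0xA3 ⊕ 0xF0 = 0x53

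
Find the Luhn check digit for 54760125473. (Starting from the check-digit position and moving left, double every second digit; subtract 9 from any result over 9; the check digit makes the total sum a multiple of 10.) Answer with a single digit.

Partial digits right→left: 3 7 4 5 2 1 0 6 7 4 5
Double every second digit counting from the check-digit position (so the 1st, 3rd, 5th, ... of the partial from the right).
  doubled (with −9 where >9): 6 8 4 0 5 1 → sum 24
  kept as-is: 7 5 1 6 4 → sum 23
Total = 24 + 23 = 47.
Check digit = (10 − (47 mod 10)) mod 10 = 3.

3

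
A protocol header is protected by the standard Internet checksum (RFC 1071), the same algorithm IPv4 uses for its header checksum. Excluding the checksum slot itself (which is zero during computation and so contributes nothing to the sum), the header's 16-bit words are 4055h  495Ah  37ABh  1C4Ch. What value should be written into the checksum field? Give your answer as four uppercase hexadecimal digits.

One's-complement addition (fold any carry out of bit 15 back into bit 0):
  0x4055 + 0x495A = 0x089AF
  0x89AF + 0x37AB = 0x0C15A
  0xC15A + 0x1C4C = 0x0DDA6
One's-complement sum = 0xDDA6.
Checksum = ~0xDDA6 & 0xFFFF = 0x2259.

2259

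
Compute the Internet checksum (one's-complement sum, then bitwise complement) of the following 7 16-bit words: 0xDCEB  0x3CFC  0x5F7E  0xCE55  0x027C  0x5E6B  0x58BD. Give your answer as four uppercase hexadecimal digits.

FE9E

One's-complement addition (fold any carry out of bit 15 back into bit 0):
  0xDCEB + 0x3CFC = 0x119E7 → wrap carry → 0x19E8
  0x19E8 + 0x5F7E = 0x07966
  0x7966 + 0xCE55 = 0x147BB → wrap carry → 0x47BC
  0x47BC + 0x027C = 0x04A38
  0x4A38 + 0x5E6B = 0x0A8A3
  0xA8A3 + 0x58BD = 0x10160 → wrap carry → 0x0161
One's-complement sum = 0x0161.
Checksum = ~0x0161 & 0xFFFF = 0xFE9E.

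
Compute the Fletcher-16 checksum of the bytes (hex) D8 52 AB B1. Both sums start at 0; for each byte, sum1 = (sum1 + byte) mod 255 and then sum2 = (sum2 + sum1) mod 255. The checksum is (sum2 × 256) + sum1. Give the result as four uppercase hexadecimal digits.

6388

Running sums (mod 255):
  after byte 0 (D8): sum1=216, sum2=216
  after byte 1 (52): sum1=43, sum2=4
  after byte 2 (AB): sum1=214, sum2=218
  after byte 3 (B1): sum1=136, sum2=99
Checksum = sum2·256 + sum1 = 99·256 + 136 = 25480 = 0x6388.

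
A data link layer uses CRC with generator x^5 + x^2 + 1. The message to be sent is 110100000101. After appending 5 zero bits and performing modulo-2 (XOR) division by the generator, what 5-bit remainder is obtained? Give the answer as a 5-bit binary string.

01001

Append 5 zeros: 11010000010100000. Divide by 100101 (XOR where the leading bit is 1):
  pos 0: 110100 XOR 100101 = 010001
  pos 1: 100010 XOR 100101 = 000111
  pos 4: 111001 XOR 100101 = 011100
  pos 5: 111000 XOR 100101 = 011101
  pos 6: 111011 XOR 100101 = 011110
  pos 7: 111100 XOR 100101 = 011001
  pos 8: 110010 XOR 100101 = 010111
  pos 9: 101110 XOR 100101 = 001011
  pos 11: 101100 XOR 100101 = 001001
Remainder (last 5 bits) = 01001. This is the CRC / FCS.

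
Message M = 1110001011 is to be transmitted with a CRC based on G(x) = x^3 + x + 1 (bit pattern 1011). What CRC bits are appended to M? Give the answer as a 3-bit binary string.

010

Append 3 zeros: 1110001011000. Divide by 1011 (XOR where the leading bit is 1):
  pos 0: 1110 XOR 1011 = 0101
  pos 1: 1010 XOR 1011 = 0001
  pos 4: 1010 XOR 1011 = 0001
  pos 7: 1110 XOR 1011 = 0101
  pos 8: 1010 XOR 1011 = 0001
Remainder (last 3 bits) = 010. This is the CRC / FCS.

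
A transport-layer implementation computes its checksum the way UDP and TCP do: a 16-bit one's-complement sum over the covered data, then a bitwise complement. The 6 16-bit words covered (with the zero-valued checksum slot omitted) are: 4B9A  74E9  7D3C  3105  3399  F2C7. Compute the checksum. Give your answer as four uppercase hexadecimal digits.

One's-complement addition (fold any carry out of bit 15 back into bit 0):
  0x4B9A + 0x74E9 = 0x0C083
  0xC083 + 0x7D3C = 0x13DBF → wrap carry → 0x3DC0
  0x3DC0 + 0x3105 = 0x06EC5
  0x6EC5 + 0x3399 = 0x0A25E
  0xA25E + 0xF2C7 = 0x19525 → wrap carry → 0x9526
One's-complement sum = 0x9526.
Checksum = ~0x9526 & 0xFFFF = 0x6AD9.

6AD9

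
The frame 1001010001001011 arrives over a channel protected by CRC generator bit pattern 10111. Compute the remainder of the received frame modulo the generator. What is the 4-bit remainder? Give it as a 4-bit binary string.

0100

Modulo-2 division of 1001010001001011 by 10111:
  pos 0: 10010 XOR 10111 = 00101
  pos 2: 10110 XOR 10111 = 00001
  pos 6: 10010 XOR 10111 = 00101
  pos 8: 10101 XOR 10111 = 00010
  pos 11: 10011 XOR 10111 = 00100
Remainder = 0100 (nonzero — an error is detected).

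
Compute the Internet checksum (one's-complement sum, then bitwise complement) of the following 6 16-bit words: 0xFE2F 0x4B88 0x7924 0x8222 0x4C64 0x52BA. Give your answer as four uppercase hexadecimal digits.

One's-complement addition (fold any carry out of bit 15 back into bit 0):
  0xFE2F + 0x4B88 = 0x149B7 → wrap carry → 0x49B8
  0x49B8 + 0x7924 = 0x0C2DC
  0xC2DC + 0x8222 = 0x144FE → wrap carry → 0x44FF
  0x44FF + 0x4C64 = 0x09163
  0x9163 + 0x52BA = 0x0E41D
One's-complement sum = 0xE41D.
Checksum = ~0xE41D & 0xFFFF = 0x1BE2.

1BE2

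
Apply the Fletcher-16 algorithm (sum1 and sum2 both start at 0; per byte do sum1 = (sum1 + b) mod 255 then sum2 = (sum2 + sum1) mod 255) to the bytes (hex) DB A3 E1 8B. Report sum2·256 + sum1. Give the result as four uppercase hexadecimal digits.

Running sums (mod 255):
  after byte 0 (DB): sum1=219, sum2=219
  after byte 1 (A3): sum1=127, sum2=91
  after byte 2 (E1): sum1=97, sum2=188
  after byte 3 (8B): sum1=236, sum2=169
Checksum = sum2·256 + sum1 = 169·256 + 236 = 43500 = 0xA9EC.

A9EC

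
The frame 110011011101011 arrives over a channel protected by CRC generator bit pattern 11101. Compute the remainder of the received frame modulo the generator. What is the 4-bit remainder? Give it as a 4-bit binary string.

Modulo-2 division of 110011011101011 by 11101:
  pos 0: 11001 XOR 11101 = 00100
  pos 2: 10010 XOR 11101 = 01111
  pos 3: 11111 XOR 11101 = 00010
  pos 6: 10110 XOR 11101 = 01011
  pos 7: 10111 XOR 11101 = 01010
  pos 8: 10100 XOR 11101 = 01001
  pos 9: 10011 XOR 11101 = 01110
  pos 10: 11101 XOR 11101 = 00000
Remainder = 0000 (zero — the frame passes the CRC check).

0000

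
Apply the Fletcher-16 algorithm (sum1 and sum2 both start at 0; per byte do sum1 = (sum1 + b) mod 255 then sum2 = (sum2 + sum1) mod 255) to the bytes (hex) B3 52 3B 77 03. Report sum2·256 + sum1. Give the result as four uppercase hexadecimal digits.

Running sums (mod 255):
  after byte 0 (B3): sum1=179, sum2=179
  after byte 1 (52): sum1=6, sum2=185
  after byte 2 (3B): sum1=65, sum2=250
  after byte 3 (77): sum1=184, sum2=179
  after byte 4 (03): sum1=187, sum2=111
Checksum = sum2·256 + sum1 = 111·256 + 187 = 28603 = 0x6FBB.

6FBB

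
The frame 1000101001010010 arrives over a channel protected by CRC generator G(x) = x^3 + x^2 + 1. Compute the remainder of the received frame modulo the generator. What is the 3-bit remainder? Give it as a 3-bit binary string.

Modulo-2 division of 1000101001010010 by 1101:
  pos 0: 1000 XOR 1101 = 0101
  pos 1: 1011 XOR 1101 = 0110
  pos 2: 1100 XOR 1101 = 0001
  pos 5: 1100 XOR 1101 = 0001
  pos 8: 1101 XOR 1101 = 0000
Remainder = 010 (nonzero — an error is detected).

010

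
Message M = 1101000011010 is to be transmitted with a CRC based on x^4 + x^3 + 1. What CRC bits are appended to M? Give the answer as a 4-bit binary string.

0111

Append 4 zeros: 11010000110100000. Divide by 11001 (XOR where the leading bit is 1):
  pos 0: 11010 XOR 11001 = 00011
  pos 3: 11000 XOR 11001 = 00001
  pos 7: 11101 XOR 11001 = 00100
  pos 9: 10000 XOR 11001 = 01001
  pos 10: 10010 XOR 11001 = 01011
  pos 11: 10110 XOR 11001 = 01111
  pos 12: 11110 XOR 11001 = 00111
Remainder (last 4 bits) = 0111. This is the CRC / FCS.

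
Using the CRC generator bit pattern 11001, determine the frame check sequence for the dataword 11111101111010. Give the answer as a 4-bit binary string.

Append 4 zeros: 111111011110100000. Divide by 11001 (XOR where the leading bit is 1):
  pos 0: 11111 XOR 11001 = 00110
  pos 2: 11010 XOR 11001 = 00011
  pos 5: 11111 XOR 11001 = 00110
  pos 7: 11010 XOR 11001 = 00011
  pos 10: 11100 XOR 11001 = 00101
  pos 12: 10100 XOR 11001 = 01101
  pos 13: 11010 XOR 11001 = 00011
Remainder (last 4 bits) = 0011. This is the CRC / FCS.

0011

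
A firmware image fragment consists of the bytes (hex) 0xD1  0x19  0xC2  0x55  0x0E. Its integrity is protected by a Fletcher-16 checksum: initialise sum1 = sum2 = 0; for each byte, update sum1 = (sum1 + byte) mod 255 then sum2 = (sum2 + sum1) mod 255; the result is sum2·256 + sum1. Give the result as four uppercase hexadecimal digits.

Running sums (mod 255):
  after byte 0 (0xD1): sum1=209, sum2=209
  after byte 1 (0x19): sum1=234, sum2=188
  after byte 2 (0xC2): sum1=173, sum2=106
  after byte 3 (0x55): sum1=3, sum2=109
  after byte 4 (0x0E): sum1=17, sum2=126
Checksum = sum2·256 + sum1 = 126·256 + 17 = 32273 = 0x7E11.

7E11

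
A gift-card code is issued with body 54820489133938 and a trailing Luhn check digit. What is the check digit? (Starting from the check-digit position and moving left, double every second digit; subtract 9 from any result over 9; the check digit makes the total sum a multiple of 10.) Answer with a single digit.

Partial digits right→left: 8 3 9 3 3 1 9 8 4 0 2 8 4 5
Double every second digit counting from the check-digit position (so the 1st, 3rd, 5th, ... of the partial from the right).
  doubled (with −9 where >9): 7 9 6 9 8 4 8 → sum 51
  kept as-is: 3 3 1 8 0 8 5 → sum 28
Total = 51 + 28 = 79.
Check digit = (10 − (79 mod 10)) mod 10 = 1.

1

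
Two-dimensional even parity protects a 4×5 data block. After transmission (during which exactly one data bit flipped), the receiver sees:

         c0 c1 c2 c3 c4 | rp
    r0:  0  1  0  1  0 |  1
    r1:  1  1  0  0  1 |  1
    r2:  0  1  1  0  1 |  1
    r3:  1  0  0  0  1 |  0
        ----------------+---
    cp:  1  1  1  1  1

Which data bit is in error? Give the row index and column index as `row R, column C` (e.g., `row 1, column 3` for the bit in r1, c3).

row 0, column 0

Recompute each row's even parity and compare to rp:
  r0: data parity 0, sent rp 1 → mismatch
  r1: data parity 1, sent rp 1 → ok
  r2: data parity 1, sent rp 1 → ok
  r3: data parity 0, sent rp 0 → ok
Recompute each column's even parity and compare to cp:
  c0: data parity 0, sent cp 1 → mismatch
  c1: data parity 1, sent cp 1 → ok
  c2: data parity 1, sent cp 1 → ok
  c3: data parity 1, sent cp 1 → ok
  c4: data parity 1, sent cp 1 → ok
Exactly one row (r0) and one column (c0) fail → the flipped bit is at their intersection.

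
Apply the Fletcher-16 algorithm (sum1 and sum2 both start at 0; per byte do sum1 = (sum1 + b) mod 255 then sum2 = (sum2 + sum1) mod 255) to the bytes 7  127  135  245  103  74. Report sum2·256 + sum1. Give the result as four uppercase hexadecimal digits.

C0B5

Running sums (mod 255):
  after byte 0 (7): sum1=7, sum2=7
  after byte 1 (127): sum1=134, sum2=141
  after byte 2 (135): sum1=14, sum2=155
  after byte 3 (245): sum1=4, sum2=159
  after byte 4 (103): sum1=107, sum2=11
  after byte 5 (74): sum1=181, sum2=192
Checksum = sum2·256 + sum1 = 192·256 + 181 = 49333 = 0xC0B5.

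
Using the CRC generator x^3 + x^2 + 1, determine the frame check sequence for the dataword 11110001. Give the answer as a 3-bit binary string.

111

Append 3 zeros: 11110001000. Divide by 1101 (XOR where the leading bit is 1):
  pos 0: 1111 XOR 1101 = 0010
  pos 2: 1000 XOR 1101 = 0101
  pos 3: 1010 XOR 1101 = 0111
  pos 4: 1111 XOR 1101 = 0010
  pos 6: 1000 XOR 1101 = 0101
  pos 7: 1010 XOR 1101 = 0111
Remainder (last 3 bits) = 111. This is the CRC / FCS.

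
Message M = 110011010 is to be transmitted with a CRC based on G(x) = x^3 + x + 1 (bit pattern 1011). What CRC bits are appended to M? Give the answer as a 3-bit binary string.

Append 3 zeros: 110011010000. Divide by 1011 (XOR where the leading bit is 1):
  pos 0: 1100 XOR 1011 = 0111
  pos 1: 1111 XOR 1011 = 0100
  pos 2: 1001 XOR 1011 = 0010
  pos 4: 1001 XOR 1011 = 0010
  pos 6: 1000 XOR 1011 = 0011
  pos 8: 1100 XOR 1011 = 0111
Remainder (last 3 bits) = 111. This is the CRC / FCS.

111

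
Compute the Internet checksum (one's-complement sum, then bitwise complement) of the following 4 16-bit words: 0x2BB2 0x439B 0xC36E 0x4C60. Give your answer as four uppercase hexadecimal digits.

One's-complement addition (fold any carry out of bit 15 back into bit 0):
  0x2BB2 + 0x439B = 0x06F4D
  0x6F4D + 0xC36E = 0x132BB → wrap carry → 0x32BC
  0x32BC + 0x4C60 = 0x07F1C
One's-complement sum = 0x7F1C.
Checksum = ~0x7F1C & 0xFFFF = 0x80E3.

80E3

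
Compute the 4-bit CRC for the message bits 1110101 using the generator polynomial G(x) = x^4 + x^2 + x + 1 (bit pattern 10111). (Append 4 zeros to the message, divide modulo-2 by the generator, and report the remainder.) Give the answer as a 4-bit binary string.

0010

Append 4 zeros: 11101010000. Divide by 10111 (XOR where the leading bit is 1):
  pos 0: 11101 XOR 10111 = 01010
  pos 1: 10100 XOR 10111 = 00011
  pos 4: 11100 XOR 10111 = 01011
  pos 5: 10110 XOR 10111 = 00001
Remainder (last 4 bits) = 0010. This is the CRC / FCS.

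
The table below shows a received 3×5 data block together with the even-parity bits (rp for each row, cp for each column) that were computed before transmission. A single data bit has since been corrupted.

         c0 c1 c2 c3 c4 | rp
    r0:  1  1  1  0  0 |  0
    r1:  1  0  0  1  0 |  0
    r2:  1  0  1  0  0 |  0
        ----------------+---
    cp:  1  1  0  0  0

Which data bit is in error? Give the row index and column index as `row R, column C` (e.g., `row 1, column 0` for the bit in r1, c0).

Recompute each row's even parity and compare to rp:
  r0: data parity 1, sent rp 0 → mismatch
  r1: data parity 0, sent rp 0 → ok
  r2: data parity 0, sent rp 0 → ok
Recompute each column's even parity and compare to cp:
  c0: data parity 1, sent cp 1 → ok
  c1: data parity 1, sent cp 1 → ok
  c2: data parity 0, sent cp 0 → ok
  c3: data parity 1, sent cp 0 → mismatch
  c4: data parity 0, sent cp 0 → ok
Exactly one row (r0) and one column (c3) fail → the flipped bit is at their intersection.

row 0, column 3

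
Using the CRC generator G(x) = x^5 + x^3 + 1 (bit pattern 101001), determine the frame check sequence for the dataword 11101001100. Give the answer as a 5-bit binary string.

Append 5 zeros: 1110100110000000. Divide by 101001 (XOR where the leading bit is 1):
  pos 0: 111010 XOR 101001 = 010011
  pos 1: 100110 XOR 101001 = 001111
  pos 3: 111111 XOR 101001 = 010110
  pos 4: 101100 XOR 101001 = 000101
  pos 7: 101000 XOR 101001 = 000001
Remainder (last 5 bits) = 01000. This is the CRC / FCS.

01000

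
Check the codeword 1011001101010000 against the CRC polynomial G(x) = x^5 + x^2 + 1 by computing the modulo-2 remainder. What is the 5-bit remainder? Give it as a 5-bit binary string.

Modulo-2 division of 1011001101010000 by 100101:
  pos 0: 101100 XOR 100101 = 001001
  pos 2: 100111 XOR 100101 = 000010
  pos 6: 100101 XOR 100101 = 000000
Remainder = 00000 (zero — the frame passes the CRC check).

00000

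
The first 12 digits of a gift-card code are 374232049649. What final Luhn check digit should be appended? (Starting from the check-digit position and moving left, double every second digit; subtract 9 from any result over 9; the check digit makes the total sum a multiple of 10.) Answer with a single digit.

4

Partial digits right→left: 9 4 6 9 4 0 2 3 2 4 7 3
Double every second digit counting from the check-digit position (so the 1st, 3rd, 5th, ... of the partial from the right).
  doubled (with −9 where >9): 9 3 8 4 4 5 → sum 33
  kept as-is: 4 9 0 3 4 3 → sum 23
Total = 33 + 23 = 56.
Check digit = (10 − (56 mod 10)) mod 10 = 4.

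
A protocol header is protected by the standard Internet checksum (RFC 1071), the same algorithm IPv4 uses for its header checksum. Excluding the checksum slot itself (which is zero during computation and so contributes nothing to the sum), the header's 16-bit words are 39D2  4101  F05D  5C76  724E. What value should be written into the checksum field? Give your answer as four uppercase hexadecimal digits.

C609

One's-complement addition (fold any carry out of bit 15 back into bit 0):
  0x39D2 + 0x4101 = 0x07AD3
  0x7AD3 + 0xF05D = 0x16B30 → wrap carry → 0x6B31
  0x6B31 + 0x5C76 = 0x0C7A7
  0xC7A7 + 0x724E = 0x139F5 → wrap carry → 0x39F6
One's-complement sum = 0x39F6.
Checksum = ~0x39F6 & 0xFFFF = 0xC609.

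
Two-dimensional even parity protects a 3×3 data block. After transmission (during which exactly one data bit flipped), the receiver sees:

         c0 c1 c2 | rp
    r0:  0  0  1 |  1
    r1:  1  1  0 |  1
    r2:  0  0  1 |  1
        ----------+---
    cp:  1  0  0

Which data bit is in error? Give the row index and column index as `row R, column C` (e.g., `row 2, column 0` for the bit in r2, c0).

Recompute each row's even parity and compare to rp:
  r0: data parity 1, sent rp 1 → ok
  r1: data parity 0, sent rp 1 → mismatch
  r2: data parity 1, sent rp 1 → ok
Recompute each column's even parity and compare to cp:
  c0: data parity 1, sent cp 1 → ok
  c1: data parity 1, sent cp 0 → mismatch
  c2: data parity 0, sent cp 0 → ok
Exactly one row (r1) and one column (c1) fail → the flipped bit is at their intersection.

row 1, column 1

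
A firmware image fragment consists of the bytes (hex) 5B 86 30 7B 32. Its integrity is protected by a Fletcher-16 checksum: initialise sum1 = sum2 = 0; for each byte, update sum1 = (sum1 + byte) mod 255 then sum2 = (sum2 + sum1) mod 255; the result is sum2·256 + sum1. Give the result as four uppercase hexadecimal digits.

Running sums (mod 255):
  after byte 0 (5B): sum1=91, sum2=91
  after byte 1 (86): sum1=225, sum2=61
  after byte 2 (30): sum1=18, sum2=79
  after byte 3 (7B): sum1=141, sum2=220
  after byte 4 (32): sum1=191, sum2=156
Checksum = sum2·256 + sum1 = 156·256 + 191 = 40127 = 0x9CBF.

9CBF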